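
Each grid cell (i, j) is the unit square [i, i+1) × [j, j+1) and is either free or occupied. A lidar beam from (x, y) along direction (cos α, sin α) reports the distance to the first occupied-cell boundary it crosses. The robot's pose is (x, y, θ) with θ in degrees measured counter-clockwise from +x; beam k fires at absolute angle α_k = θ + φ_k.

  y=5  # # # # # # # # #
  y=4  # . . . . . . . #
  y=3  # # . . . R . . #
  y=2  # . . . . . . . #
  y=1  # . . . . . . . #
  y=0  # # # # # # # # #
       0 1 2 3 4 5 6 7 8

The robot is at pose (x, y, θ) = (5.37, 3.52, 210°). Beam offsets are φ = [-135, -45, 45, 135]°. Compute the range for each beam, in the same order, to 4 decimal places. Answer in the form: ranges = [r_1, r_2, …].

ranges = [1.5322, 4.5242, 2.6089, 2.7228]

beam 1: φ=-135°, α=75°
  direction (0.2588, 0.9659); cell (5,3); t to first gridline: x 2.4341, y 0.4969 (then +3.8637 / +1.0353)
    (5,4) via y @ 0.4969
    (5,5) via y @ 1.5322  # hit
  → r_1 = 1.5322
beam 2: φ=-45°, α=165°
  direction (-0.9659, 0.2588); cell (5,3); t to first gridline: x 0.3831, y 1.8546 (then +1.0353 / +3.8637)
    (4,3) via x @ 0.3831
    (3,3) via x @ 1.4183
    (3,4) via y @ 1.8546
    (2,4) via x @ 2.4536
    (1,4) via x @ 3.4889
    (0,4) via x @ 4.5242  # hit
  → r_2 = 4.5242
beam 3: φ=45°, α=255°
  direction (-0.2588, -0.9659); cell (5,3); t to first gridline: x 1.4296, y 0.5383 (then +3.8637 / +1.0353)
    (5,2) via y @ 0.5383
    (4,2) via x @ 1.4296
    (4,1) via y @ 1.5736
    (4,0) via y @ 2.6089  # hit
  → r_3 = 2.6089
beam 4: φ=135°, α=345°
  direction (0.9659, -0.2588); cell (5,3); t to first gridline: x 0.6522, y 2.0091 (then +1.0353 / +3.8637)
    (6,3) via x @ 0.6522
    (7,3) via x @ 1.6875
    (7,2) via y @ 2.0091
    (8,2) via x @ 2.7228  # hit
  → r_4 = 2.7228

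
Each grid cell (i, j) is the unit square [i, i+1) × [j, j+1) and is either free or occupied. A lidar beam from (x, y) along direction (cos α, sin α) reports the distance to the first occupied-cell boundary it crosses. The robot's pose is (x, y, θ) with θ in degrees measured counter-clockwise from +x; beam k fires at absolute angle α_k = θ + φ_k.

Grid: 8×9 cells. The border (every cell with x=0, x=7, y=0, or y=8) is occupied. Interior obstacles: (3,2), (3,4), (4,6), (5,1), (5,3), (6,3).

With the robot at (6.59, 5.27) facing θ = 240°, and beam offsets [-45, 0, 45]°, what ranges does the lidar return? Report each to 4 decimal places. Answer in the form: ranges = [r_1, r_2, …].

beam 1: φ=-45°, α=195°
  direction (-0.9659, -0.2588); cell (6,5); t to first gridline: x 0.6108, y 1.0432 (then +1.0353 / +3.8637)
    (5,5) via x @ 0.6108
    (5,4) via y @ 1.0432
    (4,4) via x @ 1.6461
    (3,4) via x @ 2.6814  # hit
  → r_1 = 2.6814
beam 2: φ=0°, α=240°
  direction (-0.5000, -0.8660); cell (6,5); t to first gridline: x 1.1800, y 0.3118 (then +2.0000 / +1.1547)
    (6,4) via y @ 0.3118
    (5,4) via x @ 1.1800
    (5,3) via y @ 1.4665  # hit
  → r_2 = 1.4665
beam 3: φ=45°, α=285°
  direction (0.2588, -0.9659); cell (6,5); t to first gridline: x 1.5841, y 0.2795 (then +3.8637 / +1.0353)
    (6,4) via y @ 0.2795
    (6,3) via y @ 1.3148  # hit
  → r_3 = 1.3148

ranges = [2.6814, 1.4665, 1.3148]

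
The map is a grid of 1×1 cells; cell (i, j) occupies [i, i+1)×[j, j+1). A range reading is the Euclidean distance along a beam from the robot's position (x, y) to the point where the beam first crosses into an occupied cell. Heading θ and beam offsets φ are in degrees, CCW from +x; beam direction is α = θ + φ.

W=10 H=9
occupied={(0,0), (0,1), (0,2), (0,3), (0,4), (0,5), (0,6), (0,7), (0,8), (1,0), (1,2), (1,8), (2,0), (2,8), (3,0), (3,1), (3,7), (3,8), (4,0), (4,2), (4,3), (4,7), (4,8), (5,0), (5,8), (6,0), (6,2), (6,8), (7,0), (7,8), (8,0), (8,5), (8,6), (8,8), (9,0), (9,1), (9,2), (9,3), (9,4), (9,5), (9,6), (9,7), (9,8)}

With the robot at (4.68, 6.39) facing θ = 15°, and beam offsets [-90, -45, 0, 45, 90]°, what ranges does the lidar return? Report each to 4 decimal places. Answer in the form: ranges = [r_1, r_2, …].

ranges = [5.5801, 4.9883, 4.4724, 1.8591, 0.6315]

beam 1: φ=-90°, α=285°
  direction (0.2588, -0.9659); cell (4,6); t to first gridline: x 1.2364, y 0.4038 (then +3.8637 / +1.0353)
    (4,5) via y @ 0.4038
    (5,5) via x @ 1.2364
    (5,4) via y @ 1.4390
    (5,3) via y @ 2.4743
    (5,2) via y @ 3.5096
    (5,1) via y @ 4.5449
    (6,1) via x @ 5.1001
    (6,0) via y @ 5.5801  # hit
  → r_1 = 5.5801
beam 2: φ=-45°, α=330°
  direction (0.8660, -0.5000); cell (4,6); t to first gridline: x 0.3695, y 0.7800 (then +1.1547 / +2.0000)
    (5,6) via x @ 0.3695
    (5,5) via y @ 0.7800
    (6,5) via x @ 1.5242
    (7,5) via x @ 2.6789
    (7,4) via y @ 2.7800
    (8,4) via x @ 3.8336
    (8,3) via y @ 4.7800
    (9,3) via x @ 4.9883  # hit
  → r_2 = 4.9883
beam 3: φ=0°, α=15°
  direction (0.9659, 0.2588); cell (4,6); t to first gridline: x 0.3313, y 2.3569 (then +1.0353 / +3.8637)
    (5,6) via x @ 0.3313
    (6,6) via x @ 1.3666
    (6,7) via y @ 2.3569
    (7,7) via x @ 2.4018
    (8,7) via x @ 3.4371
    (9,7) via x @ 4.4724  # hit
  → r_3 = 4.4724
beam 4: φ=45°, α=60°
  direction (0.5000, 0.8660); cell (4,6); t to first gridline: x 0.6400, y 0.7044 (then +2.0000 / +1.1547)
    (5,6) via x @ 0.6400
    (5,7) via y @ 0.7044
    (5,8) via y @ 1.8591  # hit
  → r_4 = 1.8591
beam 5: φ=90°, α=105°
  direction (-0.2588, 0.9659); cell (4,6); t to first gridline: x 2.6273, y 0.6315 (then +3.8637 / +1.0353)
    (4,7) via y @ 0.6315  # hit
  → r_5 = 0.6315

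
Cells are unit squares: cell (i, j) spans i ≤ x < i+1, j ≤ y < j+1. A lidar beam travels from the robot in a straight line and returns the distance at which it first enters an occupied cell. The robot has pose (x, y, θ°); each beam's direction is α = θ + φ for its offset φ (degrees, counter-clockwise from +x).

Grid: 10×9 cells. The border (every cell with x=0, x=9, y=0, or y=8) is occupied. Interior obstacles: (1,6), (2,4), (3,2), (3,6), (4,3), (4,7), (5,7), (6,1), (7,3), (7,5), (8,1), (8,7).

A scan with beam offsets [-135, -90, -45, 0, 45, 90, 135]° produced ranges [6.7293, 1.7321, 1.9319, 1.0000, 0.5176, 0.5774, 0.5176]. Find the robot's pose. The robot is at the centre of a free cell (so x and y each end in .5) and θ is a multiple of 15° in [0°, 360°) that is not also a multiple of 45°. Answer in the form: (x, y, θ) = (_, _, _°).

(x, y, θ) = (5.5, 1.5, 210°)

Enumerate (i+0.5, j+0.5, θ) over the 44 free cells and 16 admissible headings. For each, cast all 7 beams and compare to the given ranges.
  (5.5, 5.5, 15°): beam 1 = 1.7321 ≠ 6.7293 ✗
  (7.5, 4.5, 285°): beam 1 = 4.0415 ≠ 6.7293 ✗
  (5.5, 2.5, 300°): beam 1 = 1.5529 ≠ 6.7293 ✗
  …
  (5.5, 1.5, 210°): r_1=6.7293, r_2=1.7321, r_3=1.9319, r_4=1.0000, r_5=0.5176, r_6=0.5774, r_7=0.5176 — all match ✓
No second candidate reproduces the full scan.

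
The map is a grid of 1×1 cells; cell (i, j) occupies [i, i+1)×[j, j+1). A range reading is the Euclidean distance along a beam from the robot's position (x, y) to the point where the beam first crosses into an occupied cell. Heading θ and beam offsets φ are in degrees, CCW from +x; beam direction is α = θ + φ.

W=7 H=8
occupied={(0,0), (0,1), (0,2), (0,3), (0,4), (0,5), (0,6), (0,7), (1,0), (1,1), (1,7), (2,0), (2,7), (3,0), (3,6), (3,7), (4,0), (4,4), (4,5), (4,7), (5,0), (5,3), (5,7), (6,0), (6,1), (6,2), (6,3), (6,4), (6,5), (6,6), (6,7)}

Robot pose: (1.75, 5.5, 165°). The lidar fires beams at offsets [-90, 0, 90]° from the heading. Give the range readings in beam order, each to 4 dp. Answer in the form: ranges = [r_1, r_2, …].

beam 1: φ=-90°, α=75°
  direction (0.2588, 0.9659); cell (1,5); t to first gridline: x 0.9659, y 0.5176 (then +3.8637 / +1.0353)
    (1,6) via y @ 0.5176
    (2,6) via x @ 0.9659
    (2,7) via y @ 1.5529  # hit
  → r_1 = 1.5529
beam 2: φ=0°, α=165°
  direction (-0.9659, 0.2588); cell (1,5); t to first gridline: x 0.7765, y 1.9319 (then +1.0353 / +3.8637)
    (0,5) via x @ 0.7765  # hit
  → r_2 = 0.7765
beam 3: φ=90°, α=255°
  direction (-0.2588, -0.9659); cell (1,5); t to first gridline: x 2.8978, y 0.5176 (then +3.8637 / +1.0353)
    (1,4) via y @ 0.5176
    (1,3) via y @ 1.5529
    (1,2) via y @ 2.5882
    (0,2) via x @ 2.8978  # hit
  → r_3 = 2.8978

ranges = [1.5529, 0.7765, 2.8978]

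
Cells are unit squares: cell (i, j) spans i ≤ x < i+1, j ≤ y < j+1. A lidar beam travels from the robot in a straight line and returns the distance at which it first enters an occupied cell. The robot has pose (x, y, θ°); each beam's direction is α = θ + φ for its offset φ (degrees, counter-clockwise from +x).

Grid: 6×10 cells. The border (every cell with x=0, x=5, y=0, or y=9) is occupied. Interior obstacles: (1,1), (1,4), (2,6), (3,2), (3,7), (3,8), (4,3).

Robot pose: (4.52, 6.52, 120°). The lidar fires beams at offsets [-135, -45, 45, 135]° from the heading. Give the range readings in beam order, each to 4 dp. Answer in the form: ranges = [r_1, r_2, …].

beam 1: φ=-135°, α=345°
  cosα=0.9659 sinα=-0.2588 | (4,6) | tMaxX 0.4969 tMaxY 2.0091 | tΔX 1.0353 tΔY 3.8637
    t=0.4969 [x] (5,6) — stop
  → r_1 = 0.4969
beam 2: φ=-45°, α=75°
  cosα=0.2588 sinα=0.9659 | (4,6) | tMaxX 1.8546 tMaxY 0.4969 | tΔX 3.8637 tΔY 1.0353
    t=0.4969 [y] (4,7)
    t=1.5322 [y] (4,8)
    t=1.8546 [x] (5,8) — stop
  → r_2 = 1.8546
beam 3: φ=45°, α=165°
  cosα=-0.9659 sinα=0.2588 | (4,6) | tMaxX 0.5383 tMaxY 1.8546 | tΔX 1.0353 tΔY 3.8637
    t=0.5383 [x] (3,6)
    t=1.5736 [x] (2,6) — stop
  → r_3 = 1.5736
beam 4: φ=135°, α=255°
  cosα=-0.2588 sinα=-0.9659 | (4,6) | tMaxX 2.0091 tMaxY 0.5383 | tΔX 3.8637 tΔY 1.0353
    t=0.5383 [y] (4,5)
    t=1.5736 [y] (4,4)
    t=2.0091 [x] (3,4)
    t=2.6089 [y] (3,3)
    t=3.6442 [y] (3,2) — stop
  → r_4 = 3.6442

ranges = [0.4969, 1.8546, 1.5736, 3.6442]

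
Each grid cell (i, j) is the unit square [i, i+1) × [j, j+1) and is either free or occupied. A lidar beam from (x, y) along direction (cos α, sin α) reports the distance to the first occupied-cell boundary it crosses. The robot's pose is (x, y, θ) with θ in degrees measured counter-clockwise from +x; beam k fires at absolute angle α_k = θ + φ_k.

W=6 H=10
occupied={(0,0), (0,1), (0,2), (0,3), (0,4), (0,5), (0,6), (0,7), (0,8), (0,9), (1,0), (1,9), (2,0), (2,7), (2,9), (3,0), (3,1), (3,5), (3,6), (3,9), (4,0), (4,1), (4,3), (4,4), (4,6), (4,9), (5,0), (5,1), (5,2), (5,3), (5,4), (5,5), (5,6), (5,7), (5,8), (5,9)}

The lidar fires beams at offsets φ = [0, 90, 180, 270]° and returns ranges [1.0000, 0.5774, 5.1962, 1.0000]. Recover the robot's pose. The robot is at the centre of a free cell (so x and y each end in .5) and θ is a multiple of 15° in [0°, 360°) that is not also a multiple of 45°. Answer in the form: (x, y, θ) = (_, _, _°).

(x, y, θ) = (1.5, 6.5, 120°)

The pose lattice has 24·16 = 384 candidates. Test each by forward raycasting.
  (3.5, 3.5, 75°): beam 1 = 1.5529 ≠ 1.0000 ✗
  (3.5, 3.5, 165°): beam 1 = 2.5882 ≠ 1.0000 ✗
  (3.5, 3.5, 285°): beam 1 = 1.5529 ≠ 1.0000 ✗
  (3.5, 4.5, 75°): beam 1 = 0.5176 ≠ 1.0000 ✗
  …
  (1.5, 6.5, 120°): r_1=1.0000, r_2=0.5774, r_3=5.1962, r_4=1.0000 — all match ✓
No second candidate reproduces the full scan.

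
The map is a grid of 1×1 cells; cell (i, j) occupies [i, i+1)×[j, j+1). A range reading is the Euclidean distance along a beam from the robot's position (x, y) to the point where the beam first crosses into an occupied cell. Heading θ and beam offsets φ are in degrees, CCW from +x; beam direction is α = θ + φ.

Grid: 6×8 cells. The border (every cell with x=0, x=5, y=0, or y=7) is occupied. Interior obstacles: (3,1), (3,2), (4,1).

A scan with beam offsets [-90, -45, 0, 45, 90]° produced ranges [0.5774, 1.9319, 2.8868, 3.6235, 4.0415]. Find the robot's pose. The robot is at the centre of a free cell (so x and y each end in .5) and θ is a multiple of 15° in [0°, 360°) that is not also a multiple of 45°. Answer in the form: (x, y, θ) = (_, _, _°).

(x, y, θ) = (4.5, 4.5, 120°)

Candidates: 21 free-cell centres × 16 headings = 336 poses. Raycast each; keep the one whose scan matches to 4 dp.
  (4.5, 6.5, 105°): beam 1 = 0.5176 ≠ 0.5774 ✗
  (4.5, 3.5, 150°): beam 1 = 1.0000 ≠ 0.5774 ✗
  (3.5, 5.5, 240°): beam 1 = 2.8868 ≠ 0.5774 ✗
  (1.5, 2.5, 165°): beam 1 = 4.6587 ≠ 0.5774 ✗
  (4.5, 5.5, 15°): beam 1 = 1.9319 ≠ 0.5774 ✗
  …
  (4.5, 4.5, 120°): r_1=0.5774, r_2=1.9319, r_3=2.8868, r_4=3.6235, r_5=4.0415 — all match ✓
Only this pose fits every beam.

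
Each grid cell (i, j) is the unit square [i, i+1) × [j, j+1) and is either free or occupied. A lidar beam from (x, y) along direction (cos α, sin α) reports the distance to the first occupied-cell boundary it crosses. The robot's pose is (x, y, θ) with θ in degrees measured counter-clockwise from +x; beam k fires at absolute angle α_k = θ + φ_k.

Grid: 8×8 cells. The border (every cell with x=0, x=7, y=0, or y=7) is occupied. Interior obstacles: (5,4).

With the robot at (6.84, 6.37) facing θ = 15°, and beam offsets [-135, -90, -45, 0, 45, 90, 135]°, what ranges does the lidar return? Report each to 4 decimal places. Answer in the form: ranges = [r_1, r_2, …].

ranges = [1.6800, 0.6182, 0.1848, 0.1656, 0.3200, 0.6522, 1.2600]

beam 1: φ=-135°, α=240°
  direction (-0.5000, -0.8660); cell (6,6); t to first gridline: x 1.6800, y 0.4272 (then +2.0000 / +1.1547)
    (6,5) via y @ 0.4272
    (6,4) via y @ 1.5819
    (5,4) via x @ 1.6800  # hit
  → r_1 = 1.6800
beam 2: φ=-90°, α=285°
  direction (0.2588, -0.9659); cell (6,6); t to first gridline: x 0.6182, y 0.3831 (then +3.8637 / +1.0353)
    (6,5) via y @ 0.3831
    (7,5) via x @ 0.6182  # hit
  → r_2 = 0.6182
beam 3: φ=-45°, α=330°
  direction (0.8660, -0.5000); cell (6,6); t to first gridline: x 0.1848, y 0.7400 (then +1.1547 / +2.0000)
    (7,6) via x @ 0.1848  # hit
  → r_3 = 0.1848
beam 4: φ=0°, α=15°
  direction (0.9659, 0.2588); cell (6,6); t to first gridline: x 0.1656, y 2.4341 (then +1.0353 / +3.8637)
    (7,6) via x @ 0.1656  # hit
  → r_4 = 0.1656
beam 5: φ=45°, α=60°
  direction (0.5000, 0.8660); cell (6,6); t to first gridline: x 0.3200, y 0.7275 (then +2.0000 / +1.1547)
    (7,6) via x @ 0.3200  # hit
  → r_5 = 0.3200
beam 6: φ=90°, α=105°
  direction (-0.2588, 0.9659); cell (6,6); t to first gridline: x 3.2455, y 0.6522 (then +3.8637 / +1.0353)
    (6,7) via y @ 0.6522  # hit
  → r_6 = 0.6522
beam 7: φ=135°, α=150°
  direction (-0.8660, 0.5000); cell (6,6); t to first gridline: x 0.9699, y 1.2600 (then +1.1547 / +2.0000)
    (5,6) via x @ 0.9699
    (5,7) via y @ 1.2600  # hit
  → r_7 = 1.2600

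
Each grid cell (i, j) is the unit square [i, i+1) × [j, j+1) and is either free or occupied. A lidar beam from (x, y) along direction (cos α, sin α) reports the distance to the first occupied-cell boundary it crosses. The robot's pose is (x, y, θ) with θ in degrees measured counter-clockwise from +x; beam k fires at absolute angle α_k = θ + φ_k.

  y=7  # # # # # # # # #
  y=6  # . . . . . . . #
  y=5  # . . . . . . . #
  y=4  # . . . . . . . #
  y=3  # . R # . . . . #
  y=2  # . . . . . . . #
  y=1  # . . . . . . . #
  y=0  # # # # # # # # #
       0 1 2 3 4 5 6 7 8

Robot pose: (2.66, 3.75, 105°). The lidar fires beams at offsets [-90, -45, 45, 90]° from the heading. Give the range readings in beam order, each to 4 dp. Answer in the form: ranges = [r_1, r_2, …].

ranges = [0.3520, 3.7528, 1.9168, 1.7186]

beam 1: φ=-90°, α=15°
  d=(0.9659,0.2588)  start (2,3)  tX=0.3520 tY=0.9659  stride 1/|dx|=1.0353 1/|dy|=3.8637
    cross x-line → (3,3), t=0.3520 (wall)
  → r_1 = 0.3520
beam 2: φ=-45°, α=60°
  d=(0.5000,0.8660)  start (2,3)  tX=0.6800 tY=0.2887  stride 1/|dx|=2.0000 1/|dy|=1.1547
    cross y-line → (2,4), t=0.2887
    cross x-line → (3,4), t=0.6800
    cross y-line → (3,5), t=1.4434
    cross y-line → (3,6), t=2.5981
    cross x-line → (4,6), t=2.6800
    cross y-line → (4,7), t=3.7528 (wall)
  → r_2 = 3.7528
beam 3: φ=45°, α=150°
  d=(-0.8660,0.5000)  start (2,3)  tX=0.7621 tY=0.5000  stride 1/|dx|=1.1547 1/|dy|=2.0000
    cross y-line → (2,4), t=0.5000
    cross x-line → (1,4), t=0.7621
    cross x-line → (0,4), t=1.9168 (wall)
  → r_3 = 1.9168
beam 4: φ=90°, α=195°
  d=(-0.9659,-0.2588)  start (2,3)  tX=0.6833 tY=2.8978  stride 1/|dx|=1.0353 1/|dy|=3.8637
    cross x-line → (1,3), t=0.6833
    cross x-line → (0,3), t=1.7186 (wall)
  → r_4 = 1.7186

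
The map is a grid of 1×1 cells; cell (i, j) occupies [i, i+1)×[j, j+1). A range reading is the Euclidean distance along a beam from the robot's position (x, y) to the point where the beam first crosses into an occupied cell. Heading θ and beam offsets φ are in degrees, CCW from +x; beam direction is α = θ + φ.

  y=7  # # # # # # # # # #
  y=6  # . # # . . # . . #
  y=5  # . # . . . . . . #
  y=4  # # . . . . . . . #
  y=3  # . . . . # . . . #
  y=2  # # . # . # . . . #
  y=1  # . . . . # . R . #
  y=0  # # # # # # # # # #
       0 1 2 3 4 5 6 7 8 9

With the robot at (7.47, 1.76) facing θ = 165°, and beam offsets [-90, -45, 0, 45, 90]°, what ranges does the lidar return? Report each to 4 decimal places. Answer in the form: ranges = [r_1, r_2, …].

ranges = [5.4248, 6.0506, 1.5219, 1.5200, 0.7868]

beam 1: φ=-90°, α=75°
  direction (0.2588, 0.9659); cell (7,1); t to first gridline: x 2.0478, y 0.2485 (then +3.8637 / +1.0353)
    (7,2) via y @ 0.2485
    (7,3) via y @ 1.2837
    (8,3) via x @ 2.0478
    (8,4) via y @ 2.3190
    (8,5) via y @ 3.3543
    (8,6) via y @ 4.3896
    (8,7) via y @ 5.4248  # hit
  → r_1 = 5.4248
beam 2: φ=-45°, α=120°
  direction (-0.5000, 0.8660); cell (7,1); t to first gridline: x 0.9400, y 0.2771 (then +2.0000 / +1.1547)
    (7,2) via y @ 0.2771
    (6,2) via x @ 0.9400
    (6,3) via y @ 1.4318
    (6,4) via y @ 2.5865
    (5,4) via x @ 2.9400
    (5,5) via y @ 3.7412
    (5,6) via y @ 4.8959
    (4,6) via x @ 4.9400
    (4,7) via y @ 6.0506  # hit
  → r_2 = 6.0506
beam 3: φ=0°, α=165°
  direction (-0.9659, 0.2588); cell (7,1); t to first gridline: x 0.4866, y 0.9273 (then +1.0353 / +3.8637)
    (6,1) via x @ 0.4866
    (6,2) via y @ 0.9273
    (5,2) via x @ 1.5219  # hit
  → r_3 = 1.5219
beam 4: φ=45°, α=210°
  direction (-0.8660, -0.5000); cell (7,1); t to first gridline: x 0.5427, y 1.5200 (then +1.1547 / +2.0000)
    (6,1) via x @ 0.5427
    (6,0) via y @ 1.5200  # hit
  → r_4 = 1.5200
beam 5: φ=90°, α=255°
  direction (-0.2588, -0.9659); cell (7,1); t to first gridline: x 1.8159, y 0.7868 (then +3.8637 / +1.0353)
    (7,0) via y @ 0.7868  # hit
  → r_5 = 0.7868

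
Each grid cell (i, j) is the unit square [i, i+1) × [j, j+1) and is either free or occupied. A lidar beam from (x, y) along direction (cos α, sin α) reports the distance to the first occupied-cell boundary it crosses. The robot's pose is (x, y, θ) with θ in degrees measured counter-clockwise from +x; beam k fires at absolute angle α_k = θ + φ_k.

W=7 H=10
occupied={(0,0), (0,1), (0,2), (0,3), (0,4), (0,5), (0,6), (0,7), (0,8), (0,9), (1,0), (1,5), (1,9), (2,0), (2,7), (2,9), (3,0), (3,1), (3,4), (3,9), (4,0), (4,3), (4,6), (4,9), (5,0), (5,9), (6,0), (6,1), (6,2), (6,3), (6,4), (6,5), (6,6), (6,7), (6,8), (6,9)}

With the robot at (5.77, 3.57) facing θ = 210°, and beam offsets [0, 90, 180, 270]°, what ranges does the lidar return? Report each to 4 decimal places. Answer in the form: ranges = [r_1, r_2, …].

ranges = [0.8891, 0.4600, 0.2656, 2.8059]

beam 1: φ=0°, α=210°
  direction (-0.8660, -0.5000); cell (5,3); t to first gridline: x 0.8891, y 1.1400 (then +1.1547 / +2.0000)
    (4,3) via x @ 0.8891  # hit
  → r_1 = 0.8891
beam 2: φ=90°, α=300°
  direction (0.5000, -0.8660); cell (5,3); t to first gridline: x 0.4600, y 0.6582 (then +2.0000 / +1.1547)
    (6,3) via x @ 0.4600  # hit
  → r_2 = 0.4600
beam 3: φ=180°, α=30°
  direction (0.8660, 0.5000); cell (5,3); t to first gridline: x 0.2656, y 0.8600 (then +1.1547 / +2.0000)
    (6,3) via x @ 0.2656  # hit
  → r_3 = 0.2656
beam 4: φ=270°, α=120°
  direction (-0.5000, 0.8660); cell (5,3); t to first gridline: x 1.5400, y 0.4965 (then +2.0000 / +1.1547)
    (5,4) via y @ 0.4965
    (4,4) via x @ 1.5400
    (4,5) via y @ 1.6512
    (4,6) via y @ 2.8059  # hit
  → r_4 = 2.8059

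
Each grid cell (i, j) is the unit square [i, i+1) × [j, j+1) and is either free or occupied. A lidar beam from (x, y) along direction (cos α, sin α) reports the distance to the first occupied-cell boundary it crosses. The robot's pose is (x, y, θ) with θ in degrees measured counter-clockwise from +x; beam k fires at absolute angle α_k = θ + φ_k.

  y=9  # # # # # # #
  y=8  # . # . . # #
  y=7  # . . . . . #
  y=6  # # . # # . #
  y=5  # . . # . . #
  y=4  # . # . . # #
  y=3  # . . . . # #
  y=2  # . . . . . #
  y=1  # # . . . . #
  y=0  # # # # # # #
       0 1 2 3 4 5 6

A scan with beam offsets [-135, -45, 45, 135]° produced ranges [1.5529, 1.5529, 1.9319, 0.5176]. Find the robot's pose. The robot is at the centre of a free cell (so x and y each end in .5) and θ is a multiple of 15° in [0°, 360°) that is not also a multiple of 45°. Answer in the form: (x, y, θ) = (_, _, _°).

(x, y, θ) = (4.5, 7.5, 120°)

Enumerate (i+0.5, j+0.5, θ) over the 30 free cells and 16 admissible headings. For each, cast all 4 beams and compare to the given ranges.
  (4.5, 1.5, 165°): beam 1 = 1.7321 ≠ 1.5529 ✗
  (3.5, 8.5, 330°): beam 1 = 0.5176 ≠ 1.5529 ✗
  (4.5, 1.5, 15°): beam 1 = 0.5774 ≠ 1.5529 ✗
  (4.5, 2.5, 105°): beam 1 = 1.7321 ≠ 1.5529 ✗
  (1.5, 3.5, 240°): beam 1 = 1.9319 ≠ 1.5529 ✗
  …
  (4.5, 7.5, 120°): r_1=1.5529, r_2=1.5529, r_3=1.9319, r_4=0.5176 — all match ✓
No second candidate reproduces the full scan.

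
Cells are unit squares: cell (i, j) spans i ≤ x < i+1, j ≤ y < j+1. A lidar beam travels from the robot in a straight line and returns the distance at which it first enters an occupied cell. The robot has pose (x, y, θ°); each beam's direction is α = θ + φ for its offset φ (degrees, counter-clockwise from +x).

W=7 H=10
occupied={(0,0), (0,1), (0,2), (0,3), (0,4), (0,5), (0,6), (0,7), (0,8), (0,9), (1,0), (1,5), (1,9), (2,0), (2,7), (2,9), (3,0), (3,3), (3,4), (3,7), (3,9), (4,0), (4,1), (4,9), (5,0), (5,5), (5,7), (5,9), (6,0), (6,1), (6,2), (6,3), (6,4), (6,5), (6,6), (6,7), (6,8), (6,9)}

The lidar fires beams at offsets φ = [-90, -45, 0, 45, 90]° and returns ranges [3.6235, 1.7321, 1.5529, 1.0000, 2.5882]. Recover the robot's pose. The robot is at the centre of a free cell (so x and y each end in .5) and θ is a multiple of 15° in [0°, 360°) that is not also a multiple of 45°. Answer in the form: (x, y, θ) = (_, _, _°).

Candidates: 32 free-cell centres × 16 headings = 512 poses. Raycast each; keep the one whose scan matches to 4 dp.
  (5.5, 1.5, 30°): beam 1 = 0.5774 ≠ 3.6235 ✗
  (2.5, 8.5, 345°): beam 1 = 0.5176 ≠ 3.6235 ✗
  (1.5, 1.5, 345°): beam 1 = 0.5176 ≠ 3.6235 ✗
  …
  (4.5, 4.5, 15°): r_1=3.6235, r_2=1.7321, r_3=1.5529, r_4=1.0000, r_5=2.5882 — all match ✓
Unique over the lattice → pose = (4.5, 4.5, 15°).

(x, y, θ) = (4.5, 4.5, 15°)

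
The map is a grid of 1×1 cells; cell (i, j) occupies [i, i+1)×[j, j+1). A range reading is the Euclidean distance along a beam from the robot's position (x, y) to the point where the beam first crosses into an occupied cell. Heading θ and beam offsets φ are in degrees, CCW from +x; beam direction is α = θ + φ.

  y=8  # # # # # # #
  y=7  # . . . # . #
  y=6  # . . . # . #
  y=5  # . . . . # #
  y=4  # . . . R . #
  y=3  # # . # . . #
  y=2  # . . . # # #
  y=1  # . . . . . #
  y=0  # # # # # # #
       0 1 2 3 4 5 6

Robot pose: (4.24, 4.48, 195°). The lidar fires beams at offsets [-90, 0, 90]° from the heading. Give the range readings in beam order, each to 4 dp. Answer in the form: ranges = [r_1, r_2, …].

ranges = [3.6442, 2.3190, 1.5322]

beam 1: φ=-90°, α=105°
  cosα=-0.2588 sinα=0.9659 | (4,4) | tMaxX 0.9273 tMaxY 0.5383 | tΔX 3.8637 tΔY 1.0353
    t=0.5383 [y] (4,5)
    t=0.9273 [x] (3,5)
    t=1.5736 [y] (3,6)
    t=2.6089 [y] (3,7)
    t=3.6442 [y] (3,8) — stop
  → r_1 = 3.6442
beam 2: φ=0°, α=195°
  cosα=-0.9659 sinα=-0.2588 | (4,4) | tMaxX 0.2485 tMaxY 1.8546 | tΔX 1.0353 tΔY 3.8637
    t=0.2485 [x] (3,4)
    t=1.2837 [x] (2,4)
    t=1.8546 [y] (2,3)
    t=2.3190 [x] (1,3) — stop
  → r_2 = 2.3190
beam 3: φ=90°, α=285°
  cosα=0.2588 sinα=-0.9659 | (4,4) | tMaxX 2.9364 tMaxY 0.4969 | tΔX 3.8637 tΔY 1.0353
    t=0.4969 [y] (4,3)
    t=1.5322 [y] (4,2) — stop
  → r_3 = 1.5322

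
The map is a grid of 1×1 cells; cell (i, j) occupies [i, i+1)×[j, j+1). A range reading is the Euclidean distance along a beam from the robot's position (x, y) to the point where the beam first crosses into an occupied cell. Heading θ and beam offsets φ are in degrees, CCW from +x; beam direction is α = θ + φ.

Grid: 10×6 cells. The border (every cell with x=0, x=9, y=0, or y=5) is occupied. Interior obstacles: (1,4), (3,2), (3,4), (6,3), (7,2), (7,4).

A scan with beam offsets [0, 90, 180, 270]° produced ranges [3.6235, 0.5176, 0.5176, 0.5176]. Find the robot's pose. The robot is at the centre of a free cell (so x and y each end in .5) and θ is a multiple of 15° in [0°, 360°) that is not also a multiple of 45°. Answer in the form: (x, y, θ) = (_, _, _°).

Candidates: 26 free-cell centres × 16 headings = 416 poses. Raycast each; keep the one whose scan matches to 4 dp.
  (6.5, 4.5, 300°): beam 1 = 0.5774 ≠ 3.6235 ✗
  (4.5, 4.5, 240°): beam 1 = 1.7321 ≠ 3.6235 ✗
  (8.5, 2.5, 210°): beam 1 = 0.5774 ≠ 3.6235 ✗
  (5.5, 1.5, 30°): beam 1 = 1.7321 ≠ 3.6235 ✗
  …
  (2.5, 4.5, 255°): r_1=3.6235, r_2=0.5176, r_3=0.5176, r_4=0.5176 — all match ✓
Unique over the lattice → pose = (2.5, 4.5, 255°).

(x, y, θ) = (2.5, 4.5, 255°)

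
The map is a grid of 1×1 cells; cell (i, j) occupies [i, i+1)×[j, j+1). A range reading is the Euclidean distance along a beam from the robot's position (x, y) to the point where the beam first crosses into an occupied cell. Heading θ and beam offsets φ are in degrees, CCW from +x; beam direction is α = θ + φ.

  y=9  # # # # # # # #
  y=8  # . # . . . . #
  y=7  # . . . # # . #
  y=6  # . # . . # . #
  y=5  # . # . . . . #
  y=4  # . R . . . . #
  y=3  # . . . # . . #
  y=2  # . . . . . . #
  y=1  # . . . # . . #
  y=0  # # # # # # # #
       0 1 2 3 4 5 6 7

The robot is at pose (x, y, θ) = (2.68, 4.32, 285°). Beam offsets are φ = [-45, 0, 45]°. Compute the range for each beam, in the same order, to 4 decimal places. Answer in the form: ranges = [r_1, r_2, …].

beam 1: φ=-45°, α=240°
  d=(-0.5000,-0.8660)  start (2,4)  tX=1.3600 tY=0.3695  stride 1/|dx|=2.0000 1/|dy|=1.1547
    cross y-line → (2,3), t=0.3695
    cross x-line → (1,3), t=1.3600
    cross y-line → (1,2), t=1.5242
    cross y-line → (1,1), t=2.6789
    cross x-line → (0,1), t=3.3600 (wall)
  → r_1 = 3.3600
beam 2: φ=0°, α=285°
  d=(0.2588,-0.9659)  start (2,4)  tX=1.2364 tY=0.3313  stride 1/|dx|=3.8637 1/|dy|=1.0353
    cross y-line → (2,3), t=0.3313
    cross x-line → (3,3), t=1.2364
    cross y-line → (3,2), t=1.3666
    cross y-line → (3,1), t=2.4018
    cross y-line → (3,0), t=3.4371 (wall)
  → r_2 = 3.4371
beam 3: φ=45°, α=330°
  d=(0.8660,-0.5000)  start (2,4)  tX=0.3695 tY=0.6400  stride 1/|dx|=1.1547 1/|dy|=2.0000
    cross x-line → (3,4), t=0.3695
    cross y-line → (3,3), t=0.6400
    cross x-line → (4,3), t=1.5242 (wall)
  → r_3 = 1.5242

ranges = [3.3600, 3.4371, 1.5242]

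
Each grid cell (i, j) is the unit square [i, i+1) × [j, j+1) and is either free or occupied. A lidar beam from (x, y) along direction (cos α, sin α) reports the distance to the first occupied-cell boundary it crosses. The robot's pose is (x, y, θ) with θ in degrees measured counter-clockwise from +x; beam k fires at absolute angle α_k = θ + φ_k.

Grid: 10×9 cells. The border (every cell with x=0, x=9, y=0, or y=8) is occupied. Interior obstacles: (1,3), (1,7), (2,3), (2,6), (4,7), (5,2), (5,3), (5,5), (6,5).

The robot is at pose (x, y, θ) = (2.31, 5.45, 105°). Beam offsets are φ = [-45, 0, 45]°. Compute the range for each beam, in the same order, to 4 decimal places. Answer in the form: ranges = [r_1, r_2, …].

ranges = [0.6351, 0.5694, 1.5127]

beam 1: φ=-45°, α=60°
  dir = (cos 60°, sin 60°) = (0.5000, 0.8660); from cell (2,5)
  next x-line at t=1.3800, next y-line at t=0.6351; Δt_x=2.0000, Δt_y=1.1547
    y: enter (2,6) at t=0.6351 ← occupied
  → r_1 = 0.6351
beam 2: φ=0°, α=105°
  dir = (cos 105°, sin 105°) = (-0.2588, 0.9659); from cell (2,5)
  next x-line at t=1.1977, next y-line at t=0.5694; Δt_x=3.8637, Δt_y=1.0353
    y: enter (2,6) at t=0.5694 ← occupied
  → r_2 = 0.5694
beam 3: φ=45°, α=150°
  dir = (cos 150°, sin 150°) = (-0.8660, 0.5000); from cell (2,5)
  next x-line at t=0.3580, next y-line at t=1.1000; Δt_x=1.1547, Δt_y=2.0000
    x: enter (1,5) at t=0.3580
    y: enter (1,6) at t=1.1000
    x: enter (0,6) at t=1.5127 ← occupied
  → r_3 = 1.5127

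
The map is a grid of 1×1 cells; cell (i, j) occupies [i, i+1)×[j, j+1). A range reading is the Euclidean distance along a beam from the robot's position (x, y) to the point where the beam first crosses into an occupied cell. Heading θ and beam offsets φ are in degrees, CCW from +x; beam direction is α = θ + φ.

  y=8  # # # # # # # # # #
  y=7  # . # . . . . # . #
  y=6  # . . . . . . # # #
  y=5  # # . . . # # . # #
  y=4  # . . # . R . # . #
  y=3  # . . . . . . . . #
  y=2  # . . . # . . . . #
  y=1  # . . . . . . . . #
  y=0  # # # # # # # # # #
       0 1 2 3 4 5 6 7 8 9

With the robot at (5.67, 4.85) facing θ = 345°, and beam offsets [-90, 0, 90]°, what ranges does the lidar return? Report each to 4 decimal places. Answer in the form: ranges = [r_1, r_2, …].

beam 1: φ=-90°, α=255°
  dir = (cos 255°, sin 255°) = (-0.2588, -0.9659); from cell (5,4)
  next x-line at t=2.5887, next y-line at t=0.8800; Δt_x=3.8637, Δt_y=1.0353
    y: enter (5,3) at t=0.8800
    y: enter (5,2) at t=1.9153
    x: enter (4,2) at t=2.5887 ← occupied
  → r_1 = 2.5887
beam 2: φ=0°, α=345°
  dir = (cos 345°, sin 345°) = (0.9659, -0.2588); from cell (5,4)
  next x-line at t=0.3416, next y-line at t=3.2841; Δt_x=1.0353, Δt_y=3.8637
    x: enter (6,4) at t=0.3416
    x: enter (7,4) at t=1.3769 ← occupied
  → r_2 = 1.3769
beam 3: φ=90°, α=75°
  dir = (cos 75°, sin 75°) = (0.2588, 0.9659); from cell (5,4)
  next x-line at t=1.2750, next y-line at t=0.1553; Δt_x=3.8637, Δt_y=1.0353
    y: enter (5,5) at t=0.1553 ← occupied
  → r_3 = 0.1553

ranges = [2.5887, 1.3769, 0.1553]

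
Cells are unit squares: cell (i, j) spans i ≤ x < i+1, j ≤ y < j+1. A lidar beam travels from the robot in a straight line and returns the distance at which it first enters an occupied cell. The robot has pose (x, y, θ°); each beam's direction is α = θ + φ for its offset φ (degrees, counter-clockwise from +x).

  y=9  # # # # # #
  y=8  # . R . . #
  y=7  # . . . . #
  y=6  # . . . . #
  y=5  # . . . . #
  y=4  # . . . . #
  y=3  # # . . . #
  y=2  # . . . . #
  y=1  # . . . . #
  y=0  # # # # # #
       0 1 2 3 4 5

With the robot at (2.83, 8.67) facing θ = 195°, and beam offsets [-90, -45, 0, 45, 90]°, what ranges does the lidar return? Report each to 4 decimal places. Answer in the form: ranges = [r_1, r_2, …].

ranges = [0.3416, 0.6600, 1.8946, 3.6600, 7.9406]

beam 1: φ=-90°, α=105°
  d=(-0.2588,0.9659)  start (2,8)  tX=3.2069 tY=0.3416  stride 1/|dx|=3.8637 1/|dy|=1.0353
    cross y-line → (2,9), t=0.3416 (wall)
  → r_1 = 0.3416
beam 2: φ=-45°, α=150°
  d=(-0.8660,0.5000)  start (2,8)  tX=0.9584 tY=0.6600  stride 1/|dx|=1.1547 1/|dy|=2.0000
    cross y-line → (2,9), t=0.6600 (wall)
  → r_2 = 0.6600
beam 3: φ=0°, α=195°
  d=(-0.9659,-0.2588)  start (2,8)  tX=0.8593 tY=2.5887  stride 1/|dx|=1.0353 1/|dy|=3.8637
    cross x-line → (1,8), t=0.8593
    cross x-line → (0,8), t=1.8946 (wall)
  → r_3 = 1.8946
beam 4: φ=45°, α=240°
  d=(-0.5000,-0.8660)  start (2,8)  tX=1.6600 tY=0.7736  stride 1/|dx|=2.0000 1/|dy|=1.1547
    cross y-line → (2,7), t=0.7736
    cross x-line → (1,7), t=1.6600
    cross y-line → (1,6), t=1.9283
    cross y-line → (1,5), t=3.0831
    cross x-line → (0,5), t=3.6600 (wall)
  → r_4 = 3.6600
beam 5: φ=90°, α=285°
  d=(0.2588,-0.9659)  start (2,8)  tX=0.6568 tY=0.6936  stride 1/|dx|=3.8637 1/|dy|=1.0353
    cross x-line → (3,8), t=0.6568
    cross y-line → (3,7), t=0.6936
    cross y-line → (3,6), t=1.7289
    cross y-line → (3,5), t=2.7642
    cross y-line → (3,4), t=3.7995
    cross x-line → (4,4), t=4.5205
    cross y-line → (4,3), t=4.8347
    cross y-line → (4,2), t=5.8700
    cross y-line → (4,1), t=6.9053
    cross y-line → (4,0), t=7.9406 (wall)
  → r_5 = 7.9406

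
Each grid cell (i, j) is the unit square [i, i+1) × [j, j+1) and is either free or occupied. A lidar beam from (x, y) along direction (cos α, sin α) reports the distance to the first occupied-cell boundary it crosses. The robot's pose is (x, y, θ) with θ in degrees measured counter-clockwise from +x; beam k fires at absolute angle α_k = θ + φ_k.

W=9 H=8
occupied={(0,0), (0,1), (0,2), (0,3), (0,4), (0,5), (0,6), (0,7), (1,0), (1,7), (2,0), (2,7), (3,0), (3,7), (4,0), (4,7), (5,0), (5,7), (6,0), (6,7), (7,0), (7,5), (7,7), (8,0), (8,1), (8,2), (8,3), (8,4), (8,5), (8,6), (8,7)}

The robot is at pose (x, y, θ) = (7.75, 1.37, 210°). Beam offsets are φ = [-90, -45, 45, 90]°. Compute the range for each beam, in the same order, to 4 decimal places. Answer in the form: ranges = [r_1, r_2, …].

beam 1: φ=-90°, α=120°
  direction (-0.5000, 0.8660); cell (7,1); t to first gridline: x 1.5000, y 0.7275 (then +2.0000 / +1.1547)
    (7,2) via y @ 0.7275
    (6,2) via x @ 1.5000
    (6,3) via y @ 1.8822
    (6,4) via y @ 3.0369
    (5,4) via x @ 3.5000
    (5,5) via y @ 4.1916
    (5,6) via y @ 5.3463
    (4,6) via x @ 5.5000
    (4,7) via y @ 6.5010  # hit
  → r_1 = 6.5010
beam 2: φ=-45°, α=165°
  direction (-0.9659, 0.2588); cell (7,1); t to first gridline: x 0.7765, y 2.4341 (then +1.0353 / +3.8637)
    (6,1) via x @ 0.7765
    (5,1) via x @ 1.8117
    (5,2) via y @ 2.4341
    (4,2) via x @ 2.8470
    (3,2) via x @ 3.8823
    (2,2) via x @ 4.9176
    (1,2) via x @ 5.9528
    (1,3) via y @ 6.2978
    (0,3) via x @ 6.9881  # hit
  → r_2 = 6.9881
beam 3: φ=45°, α=255°
  direction (-0.2588, -0.9659); cell (7,1); t to first gridline: x 2.8978, y 0.3831 (then +3.8637 / +1.0353)
    (7,0) via y @ 0.3831  # hit
  → r_3 = 0.3831
beam 4: φ=90°, α=300°
  direction (0.5000, -0.8660); cell (7,1); t to first gridline: x 0.5000, y 0.4272 (then +2.0000 / +1.1547)
    (7,0) via y @ 0.4272  # hit
  → r_4 = 0.4272

ranges = [6.5010, 6.9881, 0.3831, 0.4272]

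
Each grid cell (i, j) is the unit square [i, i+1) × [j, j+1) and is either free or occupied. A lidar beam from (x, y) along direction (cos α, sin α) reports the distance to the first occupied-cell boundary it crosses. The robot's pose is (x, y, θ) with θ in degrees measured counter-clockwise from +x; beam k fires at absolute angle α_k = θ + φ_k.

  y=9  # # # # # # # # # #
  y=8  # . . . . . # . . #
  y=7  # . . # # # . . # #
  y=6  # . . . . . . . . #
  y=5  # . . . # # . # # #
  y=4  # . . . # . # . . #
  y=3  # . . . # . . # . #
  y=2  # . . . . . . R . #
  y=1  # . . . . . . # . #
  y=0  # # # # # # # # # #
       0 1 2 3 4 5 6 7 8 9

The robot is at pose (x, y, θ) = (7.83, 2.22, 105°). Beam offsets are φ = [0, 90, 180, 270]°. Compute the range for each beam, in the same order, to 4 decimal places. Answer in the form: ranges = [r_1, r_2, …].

beam 1: φ=0°, α=105°
  d=(-0.2588,0.9659)  start (7,2)  tX=3.2069 tY=0.8075  stride 1/|dx|=3.8637 1/|dy|=1.0353
    cross y-line → (7,3), t=0.8075 (wall)
  → r_1 = 0.8075
beam 2: φ=90°, α=195°
  d=(-0.9659,-0.2588)  start (7,2)  tX=0.8593 tY=0.8500  stride 1/|dx|=1.0353 1/|dy|=3.8637
    cross y-line → (7,1), t=0.8500 (wall)
  → r_2 = 0.8500
beam 3: φ=180°, α=285°
  d=(0.2588,-0.9659)  start (7,2)  tX=0.6568 tY=0.2278  stride 1/|dx|=3.8637 1/|dy|=1.0353
    cross y-line → (7,1), t=0.2278 (wall)
  → r_3 = 0.2278
beam 4: φ=270°, α=15°
  d=(0.9659,0.2588)  start (7,2)  tX=0.1760 tY=3.0137  stride 1/|dx|=1.0353 1/|dy|=3.8637
    cross x-line → (8,2), t=0.1760
    cross x-line → (9,2), t=1.2113 (wall)
  → r_4 = 1.2113

ranges = [0.8075, 0.8500, 0.2278, 1.2113]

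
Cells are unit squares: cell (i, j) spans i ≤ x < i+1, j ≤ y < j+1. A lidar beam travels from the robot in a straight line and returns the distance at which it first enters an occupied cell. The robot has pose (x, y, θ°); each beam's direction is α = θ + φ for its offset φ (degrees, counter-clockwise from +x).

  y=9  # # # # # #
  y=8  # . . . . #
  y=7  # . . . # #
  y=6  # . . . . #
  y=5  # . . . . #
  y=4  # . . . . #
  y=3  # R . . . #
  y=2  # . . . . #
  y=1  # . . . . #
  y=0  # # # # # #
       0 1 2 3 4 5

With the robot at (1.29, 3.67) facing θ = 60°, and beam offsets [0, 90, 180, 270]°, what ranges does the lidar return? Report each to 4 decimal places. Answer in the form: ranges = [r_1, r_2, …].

beam 1: φ=0°, α=60°
  direction (0.5000, 0.8660); cell (1,3); t to first gridline: x 1.4200, y 0.3811 (then +2.0000 / +1.1547)
    (1,4) via y @ 0.3811
    (2,4) via x @ 1.4200
    (2,5) via y @ 1.5358
    (2,6) via y @ 2.6905
    (3,6) via x @ 3.4200
    (3,7) via y @ 3.8452
    (3,8) via y @ 4.9999
    (4,8) via x @ 5.4200
    (4,9) via y @ 6.1546  # hit
  → r_1 = 6.1546
beam 2: φ=90°, α=150°
  direction (-0.8660, 0.5000); cell (1,3); t to first gridline: x 0.3349, y 0.6600 (then +1.1547 / +2.0000)
    (0,3) via x @ 0.3349  # hit
  → r_2 = 0.3349
beam 3: φ=180°, α=240°
  direction (-0.5000, -0.8660); cell (1,3); t to first gridline: x 0.5800, y 0.7736 (then +2.0000 / +1.1547)
    (0,3) via x @ 0.5800  # hit
  → r_3 = 0.5800
beam 4: φ=270°, α=330°
  direction (0.8660, -0.5000); cell (1,3); t to first gridline: x 0.8198, y 1.3400 (then +1.1547 / +2.0000)
    (2,3) via x @ 0.8198
    (2,2) via y @ 1.3400
    (3,2) via x @ 1.9745
    (4,2) via x @ 3.1292
    (4,1) via y @ 3.3400
    (5,1) via x @ 4.2839  # hit
  → r_4 = 4.2839

ranges = [6.1546, 0.3349, 0.5800, 4.2839]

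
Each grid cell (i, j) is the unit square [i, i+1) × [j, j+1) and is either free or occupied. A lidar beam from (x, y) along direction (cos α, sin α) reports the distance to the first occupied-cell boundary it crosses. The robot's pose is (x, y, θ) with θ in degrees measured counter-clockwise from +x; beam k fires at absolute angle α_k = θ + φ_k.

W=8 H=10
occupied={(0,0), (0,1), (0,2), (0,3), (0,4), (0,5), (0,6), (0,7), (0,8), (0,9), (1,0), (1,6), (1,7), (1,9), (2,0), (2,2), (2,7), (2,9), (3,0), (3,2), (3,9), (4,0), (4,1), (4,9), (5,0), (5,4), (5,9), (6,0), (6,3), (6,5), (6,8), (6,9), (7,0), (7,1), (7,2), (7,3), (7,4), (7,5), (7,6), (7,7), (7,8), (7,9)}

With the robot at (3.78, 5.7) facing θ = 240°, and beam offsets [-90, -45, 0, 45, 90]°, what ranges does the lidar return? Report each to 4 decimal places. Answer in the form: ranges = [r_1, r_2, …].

ranges = [2.0554, 2.8781, 3.1177, 3.8305, 1.4087]

beam 1: φ=-90°, α=150°
  d=(-0.8660,0.5000)  start (3,5)  tX=0.9007 tY=0.6000  stride 1/|dx|=1.1547 1/|dy|=2.0000
    cross y-line → (3,6), t=0.6000
    cross x-line → (2,6), t=0.9007
    cross x-line → (1,6), t=2.0554 (wall)
  → r_1 = 2.0554
beam 2: φ=-45°, α=195°
  d=(-0.9659,-0.2588)  start (3,5)  tX=0.8075 tY=2.7046  stride 1/|dx|=1.0353 1/|dy|=3.8637
    cross x-line → (2,5), t=0.8075
    cross x-line → (1,5), t=1.8428
    cross y-line → (1,4), t=2.7046
    cross x-line → (0,4), t=2.8781 (wall)
  → r_2 = 2.8781
beam 3: φ=0°, α=240°
  d=(-0.5000,-0.8660)  start (3,5)  tX=1.5600 tY=0.8083  stride 1/|dx|=2.0000 1/|dy|=1.1547
    cross y-line → (3,4), t=0.8083
    cross x-line → (2,4), t=1.5600
    cross y-line → (2,3), t=1.9630
    cross y-line → (2,2), t=3.1177 (wall)
  → r_3 = 3.1177
beam 4: φ=45°, α=285°
  d=(0.2588,-0.9659)  start (3,5)  tX=0.8500 tY=0.7247  stride 1/|dx|=3.8637 1/|dy|=1.0353
    cross y-line → (3,4), t=0.7247
    cross x-line → (4,4), t=0.8500
    cross y-line → (4,3), t=1.7600
    cross y-line → (4,2), t=2.7952
    cross y-line → (4,1), t=3.8305 (wall)
  → r_4 = 3.8305
beam 5: φ=90°, α=330°
  d=(0.8660,-0.5000)  start (3,5)  tX=0.2540 tY=1.4000  stride 1/|dx|=1.1547 1/|dy|=2.0000
    cross x-line → (4,5), t=0.2540
    cross y-line → (4,4), t=1.4000
    cross x-line → (5,4), t=1.4087 (wall)
  → r_5 = 1.4087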